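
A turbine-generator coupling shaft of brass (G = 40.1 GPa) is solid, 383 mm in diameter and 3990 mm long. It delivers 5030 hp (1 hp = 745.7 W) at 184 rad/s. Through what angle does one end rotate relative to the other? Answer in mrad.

0.960 mrad

ω = 184 rad/s, so T = P/ω = 5030×745.7 / 184.0 = 20390 N·m.
J = πd⁴/32 = π(0.383)⁴/32 = 2.112×10^-3 m⁴.
θ = T·L/(G·J) = 20390 × 3.99 / (40.1×10⁹ × 2.112×10^-3) = 9.602×10^-4 rad.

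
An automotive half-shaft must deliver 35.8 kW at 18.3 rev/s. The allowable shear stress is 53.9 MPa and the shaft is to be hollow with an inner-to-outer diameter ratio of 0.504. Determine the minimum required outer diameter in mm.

ω = 2π·18.3 = 115.0 rad/s, so T = P/ω = 35.8×10³ / 115.0 = 311.4 N·m.
For a hollow shaft with d_i/d_o = 0.504: τ_max = 16T/(π d_o³ (1−k⁴)), so d_o = [16T/(π τ_allow (1−k⁴))]^(1/3) = [16·311.4/(π·5.39×10^7·0.9355)]^(1/3) = 0.03156 m.

31.6 mm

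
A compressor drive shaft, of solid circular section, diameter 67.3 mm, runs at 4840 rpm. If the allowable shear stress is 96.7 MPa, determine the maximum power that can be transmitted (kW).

J = πd⁴/32 = π(0.0673)⁴/32 = 2.014×10^-6 m⁴.
T_max = τ_allow·J/r = 9.67×10^7 × 2.014×10^-6 / 0.0336 = 5788 N·m.
ω = 2π·4840/60 = 506.8 rad/s, so P_max = T_max·ω = 2.933×10^6 W.

2930 kW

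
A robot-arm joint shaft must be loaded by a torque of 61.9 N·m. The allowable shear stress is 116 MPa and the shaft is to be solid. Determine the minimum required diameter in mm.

14.0 mm

For a solid shaft τ_max = 16T/(πd³), so d = (16T/(π τ_allow))^(1/3) = (16·61.90/(π·1.16×10^8))^(1/3) = 0.01396 m.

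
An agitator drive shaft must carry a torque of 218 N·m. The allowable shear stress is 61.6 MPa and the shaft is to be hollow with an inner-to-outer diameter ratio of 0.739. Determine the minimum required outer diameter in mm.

29.5 mm

For a hollow shaft with d_i/d_o = 0.739: τ_max = 16T/(π d_o³ (1−k⁴)), so d_o = [16T/(π τ_allow (1−k⁴))]^(1/3) = [16·218.0/(π·6.16×10^7·0.7018)]^(1/3) = 0.02950 m.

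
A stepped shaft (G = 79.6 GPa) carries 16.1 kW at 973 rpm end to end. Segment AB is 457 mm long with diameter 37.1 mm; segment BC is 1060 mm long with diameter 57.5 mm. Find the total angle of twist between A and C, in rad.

ω = 2π·973/60 = 101.9 rad/s, so T = P/ω = 16.1×10³ / 101.9 = 158.0 N·m.
J_AB = π(0.0371)⁴/32 = 1.86×10^-7 m⁴; J_BC = π(0.0575)⁴/32 = 1.07×10^-6 m⁴.
θ = (T/G)·Σ L_i/J_i = (158.0/79.6×10⁹)·(0.457/1.86×10^-7 + 1.06/1.07×10^-6) = 6.838×10^-3 rad.

0.00684 rad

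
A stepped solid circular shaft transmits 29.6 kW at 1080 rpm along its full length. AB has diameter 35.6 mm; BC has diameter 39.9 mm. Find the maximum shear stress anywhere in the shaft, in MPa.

ω = 2π·1080/60 = 113.1 rad/s, so T = P/ω = 29.6×10³ / 113.1 = 261.7 N·m.
Under the same torque, τ_max = 16T/(πd³) is largest where d is smallest — segment AB (d = 35.6 mm).
τ_max = 16·261.7/(π·(0.0356)³) = 2.954×10^7 Pa.

29.5 MPa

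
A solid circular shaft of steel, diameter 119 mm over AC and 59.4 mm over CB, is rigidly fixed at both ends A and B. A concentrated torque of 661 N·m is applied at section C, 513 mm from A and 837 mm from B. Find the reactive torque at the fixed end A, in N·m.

Compatibility: T_A·a/J_AC = T_B·b/J_CB with T_A + T_B = T₀.
J_AC = 1.97×10^-5 m⁴, J_CB = 1.22×10^-6 m⁴, so T_A = T₀·(J_AC/a)/((J_AC/a)+(J_CB/b)) = 636.8 N·m, T_B = 24.23 N·m.

637 N·m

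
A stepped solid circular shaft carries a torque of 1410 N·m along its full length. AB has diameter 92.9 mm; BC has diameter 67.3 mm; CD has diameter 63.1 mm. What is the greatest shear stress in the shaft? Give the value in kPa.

Under the same torque, τ_max = 16T/(πd³) is largest where d is smallest — segment CD (d = 63.1 mm).
τ_max = 16·1410/(π·(0.0631)³) = 2.858×10^7 Pa.

28600 kPa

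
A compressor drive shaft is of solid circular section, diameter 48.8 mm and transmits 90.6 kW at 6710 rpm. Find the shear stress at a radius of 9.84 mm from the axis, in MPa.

2.28 MPa

ω = 2π·6710/60 = 702.7 rad/s, so T = P/ω = 90.6×10³ / 702.7 = 128.9 N·m.
J = πd⁴/32 = π(0.0488)⁴/32 = 5.568×10^-7 m⁴.
Shear stress varies linearly with radius: τ = T·r/J = 128.9 × 0.00984 / 5.568×10^-7 = 2.279×10^6 Pa.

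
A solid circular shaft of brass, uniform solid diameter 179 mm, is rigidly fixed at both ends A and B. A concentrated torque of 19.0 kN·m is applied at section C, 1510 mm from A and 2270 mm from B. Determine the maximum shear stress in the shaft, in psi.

1470 psi

With uniform GJ and both ends fixed, compatibility θ_AC = θ_CB gives T_A·a = T_B·b, together with T_A + T_B = T₀.
T_A = T₀·b/(a+b) = 19000·2270/3780 = 11410 N·m; T_B = 7590 N·m.
τ in each portion: τ_AC = 1.01×10^7 Pa, τ_CB = 6.74×10^6 Pa; maximum is in AC.
τ_max = T_AC·r/J = 11410·0.0895/1.01×10^-4 = 1.013×10^7 Pa.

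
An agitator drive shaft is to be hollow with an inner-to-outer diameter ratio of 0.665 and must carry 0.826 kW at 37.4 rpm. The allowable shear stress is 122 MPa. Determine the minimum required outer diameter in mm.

ω = 2π·37.4/60 = 3.917 rad/s, so T = P/ω = 0.826×10³ / 3.917 = 210.9 N·m.
For a hollow shaft with d_i/d_o = 0.665: τ_max = 16T/(π d_o³ (1−k⁴)), so d_o = [16T/(π τ_allow (1−k⁴))]^(1/3) = [16·210.9/(π·1.22×10^8·0.8044)]^(1/3) = 0.02220 m.

22.2 mm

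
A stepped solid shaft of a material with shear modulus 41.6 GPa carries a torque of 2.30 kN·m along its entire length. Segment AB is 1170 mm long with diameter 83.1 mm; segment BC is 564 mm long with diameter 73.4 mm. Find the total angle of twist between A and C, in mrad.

J_AB = π(0.0831)⁴/32 = 4.68×10^-6 m⁴; J_BC = π(0.0734)⁴/32 = 2.85×10^-6 m⁴.
θ = (T/G)·Σ L_i/J_i = (2300/41.6×10⁹)·(1.17/4.68×10^-6 + 0.564/2.85×10^-6) = 0.02476 rad.

24.8 mrad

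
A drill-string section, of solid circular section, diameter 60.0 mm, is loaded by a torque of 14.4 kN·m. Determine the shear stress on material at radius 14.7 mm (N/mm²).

166 N/mm²

J = πd⁴/32 = π(0.0600)⁴/32 = 1.272×10^-6 m⁴.
Shear stress varies linearly with radius: τ = T·r/J = 14400 × 0.0147 / 1.272×10^-6 = 1.664×10^8 Pa.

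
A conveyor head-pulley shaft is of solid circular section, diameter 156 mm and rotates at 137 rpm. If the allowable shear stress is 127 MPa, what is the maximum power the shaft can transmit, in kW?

J = πd⁴/32 = π(0.156)⁴/32 = 5.814×10^-5 m⁴.
T_max = τ_allow·J/r = 1.27×10^8 × 5.814×10^-5 / 0.0780 = 94670 N·m.
ω = 2π·137/60 = 14.35 rad/s, so P_max = T_max·ω = 1.358×10^6 W.

1360 kW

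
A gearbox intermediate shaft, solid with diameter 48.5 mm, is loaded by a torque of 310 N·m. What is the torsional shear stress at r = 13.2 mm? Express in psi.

J = πd⁴/32 = π(0.0485)⁴/32 = 5.432×10^-7 m⁴.
Shear stress varies linearly with radius: τ = T·r/J = 310.0 × 0.0132 / 5.432×10^-7 = 7.533×10^6 Pa.

1090 psi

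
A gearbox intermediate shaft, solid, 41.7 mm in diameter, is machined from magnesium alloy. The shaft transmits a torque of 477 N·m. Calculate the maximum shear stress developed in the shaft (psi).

J = πd⁴/32 = π(0.0417)⁴/32 = 2.969×10^-7 m⁴.
τ_max = T·r/J = 477.0 × 0.0209 / 2.969×10^-7 = 3.350×10^7 Pa.

4860 psi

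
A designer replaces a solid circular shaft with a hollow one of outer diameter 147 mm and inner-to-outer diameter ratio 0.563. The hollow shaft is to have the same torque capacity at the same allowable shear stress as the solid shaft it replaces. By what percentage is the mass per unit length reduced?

26.7 %

Equal τ_max and T ⇒ the solid shaft needs d_s³ = d_o³(1−k⁴), so d_s = 147·(1−0.563⁴)^(1/3) = 141.9 mm.
Area ratio A_h/A_s = d_o²(1−k²)/d_s² = (1−k²)/(1−k⁴)^(2/3) = 0.7330.
Mass saving = 1 − 0.7330 = 26.7 %.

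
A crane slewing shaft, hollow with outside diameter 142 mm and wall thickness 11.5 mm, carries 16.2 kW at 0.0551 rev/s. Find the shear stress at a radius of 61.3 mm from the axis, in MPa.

ω = 2π·0.0551 = 0.3462 rad/s, so T = P/ω = 16.2×10³ / 0.3462 = 46790 N·m.
J = π(d_o⁴ − d_i⁴)/32 = π(0.142⁴ − 0.119⁴)/32 = 2.023×10^-5 m⁴.
Shear stress varies linearly with radius: τ = T·r/J = 46790 × 0.0613 / 2.023×10^-5 = 1.418×10^8 Pa.

142 MPa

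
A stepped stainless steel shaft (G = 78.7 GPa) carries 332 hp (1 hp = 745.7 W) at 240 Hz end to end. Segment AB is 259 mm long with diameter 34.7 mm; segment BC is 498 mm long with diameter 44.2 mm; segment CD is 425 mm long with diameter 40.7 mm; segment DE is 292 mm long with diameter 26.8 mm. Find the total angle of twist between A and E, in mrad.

21.9 mrad

ω = 2π·240 = 1508 rad/s, so T = P/ω = 332×745.7 / 1508 = 164.2 N·m.
J_AB = π(0.0347)⁴/32 = 1.42×10^-7 m⁴; J_BC = π(0.0442)⁴/32 = 3.75×10^-7 m⁴; J_CD = π(0.0407)⁴/32 = 2.69×10^-7 m⁴; J_DE = π(0.0268)⁴/32 = 5.06×10^-8 m⁴.
θ = (T/G)·Σ L_i/J_i = (164.2/78.7×10⁹)·(0.259/1.42×10^-7 + 0.498/3.75×10^-7 + 0.425/2.69×10^-7 + 0.292/5.06×10^-8) = 0.02189 rad.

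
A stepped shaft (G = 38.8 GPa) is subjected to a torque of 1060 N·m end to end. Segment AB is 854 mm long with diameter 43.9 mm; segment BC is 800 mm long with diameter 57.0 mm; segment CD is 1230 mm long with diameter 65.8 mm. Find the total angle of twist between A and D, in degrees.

5.92°

J_AB = π(0.0439)⁴/32 = 3.65×10^-7 m⁴; J_BC = π(0.0570)⁴/32 = 1.04×10^-6 m⁴; J_CD = π(0.0658)⁴/32 = 1.84×10^-6 m⁴.
θ = (T/G)·Σ L_i/J_i = (1060/38.8×10⁹)·(0.854/3.65×10^-7 + 0.800/1.04×10^-6 + 1.23/1.84×10^-6) = 0.1033 rad.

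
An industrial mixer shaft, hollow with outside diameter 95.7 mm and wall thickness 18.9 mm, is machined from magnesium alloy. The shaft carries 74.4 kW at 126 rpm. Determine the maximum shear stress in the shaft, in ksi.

5.49 ksi

ω = 2π·126/60 = 13.19 rad/s, so T = P/ω = 74.4×10³ / 13.19 = 5639 N·m.
J = π(d_o⁴ − d_i⁴)/32 = π(0.0957⁴ − 0.0579⁴)/32 = 7.131×10^-6 m⁴.
τ_max = T·r/J = 5639 × 0.0479 / 7.131×10^-6 = 3.783×10^7 Pa.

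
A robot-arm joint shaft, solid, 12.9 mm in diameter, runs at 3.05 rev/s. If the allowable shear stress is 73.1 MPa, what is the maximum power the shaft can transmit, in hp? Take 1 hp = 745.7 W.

J = πd⁴/32 = π(0.0129)⁴/32 = 2.719×10^-9 m⁴.
T_max = τ_allow·J/r = 7.31×10^7 × 2.719×10^-9 / 0.00645 = 30.81 N·m.
ω = 2π·3.05 = 19.16 rad/s, so P_max = T_max·ω = 590.5 W.

0.792 hp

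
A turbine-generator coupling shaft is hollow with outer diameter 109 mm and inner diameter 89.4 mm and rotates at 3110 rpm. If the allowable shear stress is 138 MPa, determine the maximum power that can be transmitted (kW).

6260 kW

J = π(d_o⁴ − d_i⁴)/32 = π(0.109⁴ − 0.0894⁴)/32 = 7.587×10^-6 m⁴.
T_max = τ_allow·J/r = 1.38×10^8 × 7.587×10^-6 / 0.0545 = 19210 N·m.
ω = 2π·3110/60 = 325.7 rad/s, so P_max = T_max·ω = 6.257×10^6 W.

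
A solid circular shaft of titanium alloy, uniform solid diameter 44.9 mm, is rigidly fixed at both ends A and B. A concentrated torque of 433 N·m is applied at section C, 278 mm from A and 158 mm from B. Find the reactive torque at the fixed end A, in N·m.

With uniform GJ and both ends fixed, compatibility θ_AC = θ_CB gives T_A·a = T_B·b, together with T_A + T_B = T₀.
T_A = T₀·b/(a+b) = 433.0·158/436.0 = 156.9 N·m; T_B = 276.1 N·m.

157 N·m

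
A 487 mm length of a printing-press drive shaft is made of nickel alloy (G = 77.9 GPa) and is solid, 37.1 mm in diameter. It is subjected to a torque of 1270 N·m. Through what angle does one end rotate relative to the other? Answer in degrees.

J = πd⁴/32 = π(0.0371)⁴/32 = 1.860×10^-7 m⁴.
θ = T·L/(G·J) = 1270 × 0.487 / (77.9×10⁹ × 1.860×10^-7) = 0.04269 rad.

2.45°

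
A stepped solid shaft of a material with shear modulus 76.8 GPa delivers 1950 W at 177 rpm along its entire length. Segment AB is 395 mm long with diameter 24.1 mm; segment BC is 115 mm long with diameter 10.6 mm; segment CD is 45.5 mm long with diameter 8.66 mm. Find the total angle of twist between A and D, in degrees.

14.7°

ω = 2π·177/60 = 18.54 rad/s, so T = P/ω = 1950 / 18.54 = 105.2 N·m.
J_AB = π(0.0241)⁴/32 = 3.31×10^-8 m⁴; J_BC = π(0.0106)⁴/32 = 1.24×10^-9 m⁴; J_CD = π(0.00866)⁴/32 = 5.52×10^-10 m⁴.
θ = (T/G)·Σ L_i/J_i = (105.2/76.8×10⁹)·(0.395/3.31×10^-8 + 0.115/1.24×10^-9 + 0.0455/5.52×10^-10) = 0.2563 rad.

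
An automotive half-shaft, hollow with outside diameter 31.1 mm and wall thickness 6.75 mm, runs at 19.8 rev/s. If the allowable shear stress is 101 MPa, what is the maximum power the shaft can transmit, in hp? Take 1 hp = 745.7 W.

89.3 hp

J = π(d_o⁴ − d_i⁴)/32 = π(0.0311⁴ − 0.0176⁴)/32 = 8.242×10^-8 m⁴.
T_max = τ_allow·J/r = 1.01×10^8 × 8.242×10^-8 / 0.0156 = 535.3 N·m.
ω = 2π·19.8 = 124.4 rad/s, so P_max = T_max·ω = 6.660×10^4 W.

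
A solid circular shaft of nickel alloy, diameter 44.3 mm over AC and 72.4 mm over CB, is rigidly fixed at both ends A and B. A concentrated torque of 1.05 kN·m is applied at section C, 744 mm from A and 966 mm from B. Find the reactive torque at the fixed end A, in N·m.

162 N·m

Compatibility: T_A·a/J_AC = T_B·b/J_CB with T_A + T_B = T₀.
J_AC = 3.78×10^-7 m⁴, J_CB = 2.70×10^-6 m⁴, so T_A = T₀·(J_AC/a)/((J_AC/a)+(J_CB/b)) = 161.7 N·m, T_B = 888.3 N·m.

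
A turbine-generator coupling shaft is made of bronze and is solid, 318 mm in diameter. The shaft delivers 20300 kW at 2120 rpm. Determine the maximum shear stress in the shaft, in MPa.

ω = 2π·2120/60 = 222.0 rad/s, so T = P/ω = 20300×10³ / 222.0 = 91440 N·m.
J = πd⁴/32 = π(0.318)⁴/32 = 1.004×10^-3 m⁴.
τ_max = T·r/J = 91440 × 0.159 / 1.004×10^-3 = 1.448×10^7 Pa.

14.5 MPa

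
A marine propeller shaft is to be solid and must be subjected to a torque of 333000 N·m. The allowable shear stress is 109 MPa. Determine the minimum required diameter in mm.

For a solid shaft τ_max = 16T/(πd³), so d = (16T/(π τ_allow))^(1/3) = (16·333000/(π·1.09×10^8))^(1/3) = 0.2496 m.

250 mm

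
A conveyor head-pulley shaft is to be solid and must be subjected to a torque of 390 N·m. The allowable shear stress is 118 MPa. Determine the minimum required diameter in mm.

For a solid shaft τ_max = 16T/(πd³), so d = (16T/(π τ_allow))^(1/3) = (16·390.0/(π·1.18×10^8))^(1/3) = 0.02563 m.

25.6 mm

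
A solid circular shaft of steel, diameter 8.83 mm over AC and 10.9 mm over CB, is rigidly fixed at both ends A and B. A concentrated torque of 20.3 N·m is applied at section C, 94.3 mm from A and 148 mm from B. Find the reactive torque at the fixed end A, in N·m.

Compatibility: T_A·a/J_AC = T_B·b/J_CB with T_A + T_B = T₀.
J_AC = 5.97×10^-10 m⁴, J_CB = 1.39×10^-9 m⁴, so T_A = T₀·(J_AC/a)/((J_AC/a)+(J_CB/b)) = 8.187 N·m, T_B = 12.11 N·m.

8.19 N·m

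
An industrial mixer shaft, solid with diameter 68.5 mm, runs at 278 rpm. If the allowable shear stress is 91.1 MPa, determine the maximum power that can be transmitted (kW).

J = πd⁴/32 = π(0.0685)⁴/32 = 2.162×10^-6 m⁴.
T_max = τ_allow·J/r = 9.11×10^7 × 2.162×10^-6 / 0.0343 = 5749 N·m.
ω = 2π·278/60 = 29.11 rad/s, so P_max = T_max·ω = 1.674×10^5 W.

167 kW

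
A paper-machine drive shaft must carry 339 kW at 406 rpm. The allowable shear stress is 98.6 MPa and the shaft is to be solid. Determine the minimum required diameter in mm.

74.4 mm

ω = 2π·406/60 = 42.52 rad/s, so T = P/ω = 339×10³ / 42.52 = 7973 N·m.
For a solid shaft τ_max = 16T/(πd³), so d = (16T/(π τ_allow))^(1/3) = (16·7973/(π·9.86×10^7))^(1/3) = 0.07440 m.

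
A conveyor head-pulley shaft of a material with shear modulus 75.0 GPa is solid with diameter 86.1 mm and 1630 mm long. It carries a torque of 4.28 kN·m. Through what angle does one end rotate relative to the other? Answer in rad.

J = πd⁴/32 = π(0.0861)⁴/32 = 5.395×10^-6 m⁴.
θ = T·L/(G·J) = 4280 × 1.63 / (75.0×10⁹ × 5.395×10^-6) = 0.01724 rad.

0.0172 rad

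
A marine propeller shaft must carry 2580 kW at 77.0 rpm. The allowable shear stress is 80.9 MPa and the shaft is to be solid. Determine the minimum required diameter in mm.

272 mm

ω = 2π·77.0/60 = 8.063 rad/s, so T = P/ω = 2580×10³ / 8.063 = 320000 N·m.
For a solid shaft τ_max = 16T/(πd³), so d = (16T/(π τ_allow))^(1/3) = (16·320000/(π·8.09×10^7))^(1/3) = 0.2721 m.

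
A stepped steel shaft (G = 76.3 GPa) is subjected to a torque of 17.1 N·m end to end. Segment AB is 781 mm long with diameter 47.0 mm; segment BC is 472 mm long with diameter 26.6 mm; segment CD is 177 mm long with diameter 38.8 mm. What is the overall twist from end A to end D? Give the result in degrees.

J_AB = π(0.0470)⁴/32 = 4.79×10^-7 m⁴; J_BC = π(0.0266)⁴/32 = 4.92×10^-8 m⁴; J_CD = π(0.0388)⁴/32 = 2.22×10^-7 m⁴.
θ = (T/G)·Σ L_i/J_i = (17.10/76.3×10⁹)·(0.781/4.79×10^-7 + 0.472/4.92×10^-8 + 0.177/2.22×10^-7) = 2.696×10^-3 rad.

0.154°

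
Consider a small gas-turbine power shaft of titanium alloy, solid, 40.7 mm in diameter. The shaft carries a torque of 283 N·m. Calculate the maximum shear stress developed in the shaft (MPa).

J = πd⁴/32 = π(0.0407)⁴/32 = 2.694×10^-7 m⁴.
τ_max = T·r/J = 283.0 × 0.0204 / 2.694×10^-7 = 2.138×10^7 Pa.

21.4 MPa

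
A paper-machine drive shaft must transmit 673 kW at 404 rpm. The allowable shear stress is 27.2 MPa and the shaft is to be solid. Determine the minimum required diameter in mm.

ω = 2π·404/60 = 42.31 rad/s, so T = P/ω = 673×10³ / 42.31 = 15910 N·m.
For a solid shaft τ_max = 16T/(πd³), so d = (16T/(π τ_allow))^(1/3) = (16·15910/(π·2.72×10^7))^(1/3) = 0.1439 m.

144 mm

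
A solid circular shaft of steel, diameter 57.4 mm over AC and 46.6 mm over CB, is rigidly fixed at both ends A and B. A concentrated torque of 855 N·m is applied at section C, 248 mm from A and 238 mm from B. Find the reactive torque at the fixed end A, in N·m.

Compatibility: T_A·a/J_AC = T_B·b/J_CB with T_A + T_B = T₀.
J_AC = 1.07×10^-6 m⁴, J_CB = 4.63×10^-7 m⁴, so T_A = T₀·(J_AC/a)/((J_AC/a)+(J_CB/b)) = 588.6 N·m, T_B = 266.4 N·m.

589 N·m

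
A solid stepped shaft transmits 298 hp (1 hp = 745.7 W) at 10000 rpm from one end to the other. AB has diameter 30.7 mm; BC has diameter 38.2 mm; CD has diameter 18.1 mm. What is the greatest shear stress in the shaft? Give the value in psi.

ω = 2π·10000/60 = 1047 rad/s, so T = P/ω = 298×745.7 / 1047 = 212.2 N·m.
Under the same torque, τ_max = 16T/(πd³) is largest where d is smallest — segment CD (d = 18.1 mm).
τ_max = 16·212.2/(π·(0.0181)³) = 1.823×10^8 Pa.

26400 psi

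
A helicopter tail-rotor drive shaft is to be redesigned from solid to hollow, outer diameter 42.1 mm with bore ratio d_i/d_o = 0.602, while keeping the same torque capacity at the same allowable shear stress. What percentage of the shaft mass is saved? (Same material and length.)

Equal τ_max and T ⇒ the solid shaft needs d_s³ = d_o³(1−k⁴), so d_s = 42.1·(1−0.602⁴)^(1/3) = 40.17 mm.
Area ratio A_h/A_s = d_o²(1−k²)/d_s² = (1−k²)/(1−k⁴)^(2/3) = 0.7003.
Mass saving = 1 − 0.7003 = 30.0 %.

30.0 %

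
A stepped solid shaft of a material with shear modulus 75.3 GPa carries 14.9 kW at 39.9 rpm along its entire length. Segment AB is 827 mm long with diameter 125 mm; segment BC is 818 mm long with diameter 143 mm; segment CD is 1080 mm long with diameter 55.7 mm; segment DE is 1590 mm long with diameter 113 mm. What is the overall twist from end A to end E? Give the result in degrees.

ω = 2π·39.9/60 = 4.178 rad/s, so T = P/ω = 14.9×10³ / 4.178 = 3566 N·m.
J_AB = π(0.125)⁴/32 = 2.40×10^-5 m⁴; J_BC = π(0.143)⁴/32 = 4.11×10^-5 m⁴; J_CD = π(0.0557)⁴/32 = 9.45×10^-7 m⁴; J_DE = π(0.113)⁴/32 = 1.60×10^-5 m⁴.
θ = (T/G)·Σ L_i/J_i = (3566/75.3×10⁹)·(0.827/2.40×10^-5 + 0.818/4.11×10^-5 + 1.08/9.45×10^-7 + 1.59/1.60×10^-5) = 0.06141 rad.

3.52°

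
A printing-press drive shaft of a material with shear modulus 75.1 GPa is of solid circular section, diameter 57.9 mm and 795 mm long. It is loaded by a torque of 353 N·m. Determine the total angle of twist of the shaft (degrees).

0.194°

J = πd⁴/32 = π(0.0579)⁴/32 = 1.103×10^-6 m⁴.
θ = T·L/(G·J) = 353.0 × 0.795 / (75.1×10⁹ × 1.103×10^-6) = 3.387×10^-3 rad.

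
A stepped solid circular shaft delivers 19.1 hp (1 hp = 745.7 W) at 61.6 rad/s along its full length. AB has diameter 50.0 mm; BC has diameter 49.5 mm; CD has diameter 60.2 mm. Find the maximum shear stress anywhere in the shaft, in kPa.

9710 kPa

ω = 61.6 rad/s, so T = P/ω = 19.1×745.7 / 61.60 = 231.2 N·m.
Under the same torque, τ_max = 16T/(πd³) is largest where d is smallest — segment BC (d = 49.5 mm).
τ_max = 16·231.2/(π·(0.0495)³) = 9.709×10^6 Pa.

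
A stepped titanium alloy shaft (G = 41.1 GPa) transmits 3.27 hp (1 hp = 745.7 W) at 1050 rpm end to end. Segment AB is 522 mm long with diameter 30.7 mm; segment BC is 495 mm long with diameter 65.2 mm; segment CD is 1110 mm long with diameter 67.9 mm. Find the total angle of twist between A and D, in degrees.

0.210°

ω = 2π·1050/60 = 110.0 rad/s, so T = P/ω = 3.27×745.7 / 110.0 = 22.18 N·m.
J_AB = π(0.0307)⁴/32 = 8.72×10^-8 m⁴; J_BC = π(0.0652)⁴/32 = 1.77×10^-6 m⁴; J_CD = π(0.0679)⁴/32 = 2.09×10^-6 m⁴.
θ = (T/G)·Σ L_i/J_i = (22.18/41.1×10⁹)·(0.522/8.72×10^-8 + 0.495/1.77×10^-6 + 1.11/2.09×10^-6) = 3.667×10^-3 rad.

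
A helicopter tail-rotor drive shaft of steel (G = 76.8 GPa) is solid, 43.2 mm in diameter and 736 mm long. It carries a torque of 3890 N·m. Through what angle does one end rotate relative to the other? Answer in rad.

0.109 rad

J = πd⁴/32 = π(0.0432)⁴/32 = 3.419×10^-7 m⁴.
θ = T·L/(G·J) = 3890 × 0.736 / (76.8×10⁹ × 3.419×10^-7) = 0.1090 rad.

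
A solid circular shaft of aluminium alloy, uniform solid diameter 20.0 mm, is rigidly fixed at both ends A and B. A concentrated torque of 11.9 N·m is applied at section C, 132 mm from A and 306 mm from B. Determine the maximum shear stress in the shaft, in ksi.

0.768 ksi

With uniform GJ and both ends fixed, compatibility θ_AC = θ_CB gives T_A·a = T_B·b, together with T_A + T_B = T₀.
T_A = T₀·b/(a+b) = 11.90·306/438.0 = 8.314 N·m; T_B = 3.586 N·m.
τ in each portion: τ_AC = 5.29×10^6 Pa, τ_CB = 2.28×10^6 Pa; maximum is in AC.
τ_max = T_AC·r/J = 8.314·0.0100/1.57×10^-8 = 5.293×10^6 Pa.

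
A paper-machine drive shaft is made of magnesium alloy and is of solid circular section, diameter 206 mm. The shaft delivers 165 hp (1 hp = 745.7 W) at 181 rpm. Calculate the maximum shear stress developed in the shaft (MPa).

ω = 2π·181/60 = 18.95 rad/s, so T = P/ω = 165×745.7 / 18.95 = 6491 N·m.
J = πd⁴/32 = π(0.206)⁴/32 = 1.768×10^-4 m⁴.
τ_max = T·r/J = 6491 × 0.103 / 1.768×10^-4 = 3.782×10^6 Pa.

3.78 MPa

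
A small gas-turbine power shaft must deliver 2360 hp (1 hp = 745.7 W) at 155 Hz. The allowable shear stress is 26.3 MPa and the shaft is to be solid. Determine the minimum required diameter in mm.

ω = 2π·155 = 973.9 rad/s, so T = P/ω = 2360×745.7 / 973.9 = 1807 N·m.
For a solid shaft τ_max = 16T/(πd³), so d = (16T/(π τ_allow))^(1/3) = (16·1807/(π·2.63×10^7))^(1/3) = 0.07047 m.

70.5 mm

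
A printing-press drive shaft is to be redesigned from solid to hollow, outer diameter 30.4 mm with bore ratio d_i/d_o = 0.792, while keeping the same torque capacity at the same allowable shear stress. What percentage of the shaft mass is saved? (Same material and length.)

Equal τ_max and T ⇒ the solid shaft needs d_s³ = d_o³(1−k⁴), so d_s = 30.4·(1−0.792⁴)^(1/3) = 25.73 mm.
Area ratio A_h/A_s = d_o²(1−k²)/d_s² = (1−k²)/(1−k⁴)^(2/3) = 0.5202.
Mass saving = 1 − 0.5202 = 48.0 %.

48.0 %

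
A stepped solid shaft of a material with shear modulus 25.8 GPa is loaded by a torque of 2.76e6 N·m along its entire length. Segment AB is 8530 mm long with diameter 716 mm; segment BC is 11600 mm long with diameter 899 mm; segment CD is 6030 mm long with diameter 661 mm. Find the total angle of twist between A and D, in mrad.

89.1 mrad

J_AB = π(0.716)⁴/32 = 0.0258 m⁴; J_BC = π(0.899)⁴/32 = 0.0641 m⁴; J_CD = π(0.661)⁴/32 = 0.0187 m⁴.
θ = (T/G)·Σ L_i/J_i = (2.760e6/25.8×10⁹)·(8.53/0.0258 + 11.6/0.0641 + 6.03/0.0187) = 0.08914 rad.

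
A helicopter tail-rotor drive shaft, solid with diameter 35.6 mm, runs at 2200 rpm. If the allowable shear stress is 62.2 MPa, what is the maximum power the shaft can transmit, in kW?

J = πd⁴/32 = π(0.0356)⁴/32 = 1.577×10^-7 m⁴.
T_max = τ_allow·J/r = 6.22×10^7 × 1.577×10^-7 / 0.0178 = 551.0 N·m.
ω = 2π·2200/60 = 230.4 rad/s, so P_max = T_max·ω = 1.269×10^5 W.

127 kW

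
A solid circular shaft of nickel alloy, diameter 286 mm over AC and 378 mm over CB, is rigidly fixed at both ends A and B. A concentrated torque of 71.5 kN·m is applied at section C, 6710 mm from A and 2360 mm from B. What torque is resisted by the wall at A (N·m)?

7390 N·m

Compatibility: T_A·a/J_AC = T_B·b/J_CB with T_A + T_B = T₀.
J_AC = 6.57×10^-4 m⁴, J_CB = 2.00×10^-3 m⁴, so T_A = T₀·(J_AC/a)/((J_AC/a)+(J_CB/b)) = 7390 N·m, T_B = 64110 N·m.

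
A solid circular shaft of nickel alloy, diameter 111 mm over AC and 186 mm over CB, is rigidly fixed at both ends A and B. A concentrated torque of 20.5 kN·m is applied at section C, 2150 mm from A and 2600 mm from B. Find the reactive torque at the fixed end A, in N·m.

2730 N·m

Compatibility: T_A·a/J_AC = T_B·b/J_CB with T_A + T_B = T₀.
J_AC = 1.49×10^-5 m⁴, J_CB = 1.18×10^-4 m⁴, so T_A = T₀·(J_AC/a)/((J_AC/a)+(J_CB/b)) = 2726 N·m, T_B = 17770 N·m.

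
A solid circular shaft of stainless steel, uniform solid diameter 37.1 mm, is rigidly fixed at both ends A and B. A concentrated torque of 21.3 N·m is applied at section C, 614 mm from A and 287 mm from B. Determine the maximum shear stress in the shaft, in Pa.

1.45e6 Pa

With uniform GJ and both ends fixed, compatibility θ_AC = θ_CB gives T_A·a = T_B·b, together with T_A + T_B = T₀.
T_A = T₀·b/(a+b) = 21.30·287/901.0 = 6.785 N·m; T_B = 14.52 N·m.
τ in each portion: τ_AC = 6.77×10^5 Pa, τ_CB = 1.45×10^6 Pa; maximum is in CB.
τ_max = T_CB·r/J = 14.52·0.0186/1.86×10^-7 = 1.448×10^6 Pa.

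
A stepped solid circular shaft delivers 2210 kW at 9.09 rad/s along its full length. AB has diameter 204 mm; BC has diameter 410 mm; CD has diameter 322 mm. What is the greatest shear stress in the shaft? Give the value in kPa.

ω = 9.09 rad/s, so T = P/ω = 2210×10³ / 9.090 = 243100 N·m.
Under the same torque, τ_max = 16T/(πd³) is largest where d is smallest — segment AB (d = 204 mm).
τ_max = 16·243100/(π·(0.204)³) = 1.459×10^8 Pa.

146000 kPa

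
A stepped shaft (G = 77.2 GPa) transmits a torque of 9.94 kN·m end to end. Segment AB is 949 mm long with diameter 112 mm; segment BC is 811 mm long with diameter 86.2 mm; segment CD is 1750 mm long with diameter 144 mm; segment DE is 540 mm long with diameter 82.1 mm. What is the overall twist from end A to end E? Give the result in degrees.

2.76°

J_AB = π(0.112)⁴/32 = 1.54×10^-5 m⁴; J_BC = π(0.0862)⁴/32 = 5.42×10^-6 m⁴; J_CD = π(0.144)⁴/32 = 4.22×10^-5 m⁴; J_DE = π(0.0821)⁴/32 = 4.46×10^-6 m⁴.
θ = (T/G)·Σ L_i/J_i = (9940/77.2×10⁹)·(0.949/1.54×10^-5 + 0.811/5.42×10^-6 + 1.75/4.22×10^-5 + 0.540/4.46×10^-6) = 0.04810 rad.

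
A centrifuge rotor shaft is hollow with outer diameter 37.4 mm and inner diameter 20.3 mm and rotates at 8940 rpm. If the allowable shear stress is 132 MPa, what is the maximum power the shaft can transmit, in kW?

1160 kW

J = π(d_o⁴ − d_i⁴)/32 = π(0.0374⁴ − 0.0203⁴)/32 = 1.754×10^-7 m⁴.
T_max = τ_allow·J/r = 1.32×10^8 × 1.754×10^-7 / 0.0187 = 1238 N·m.
ω = 2π·8940/60 = 936.2 rad/s, so P_max = T_max·ω = 1.159×10^6 W.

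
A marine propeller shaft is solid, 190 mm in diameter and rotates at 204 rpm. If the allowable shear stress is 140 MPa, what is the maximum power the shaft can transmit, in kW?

J = πd⁴/32 = π(0.190)⁴/32 = 1.279×10^-4 m⁴.
T_max = τ_allow·J/r = 1.40×10^8 × 1.279×10^-4 / 0.0950 = 188500 N·m.
ω = 2π·204/60 = 21.36 rad/s, so P_max = T_max·ω = 4.028×10^6 W.

4030 kW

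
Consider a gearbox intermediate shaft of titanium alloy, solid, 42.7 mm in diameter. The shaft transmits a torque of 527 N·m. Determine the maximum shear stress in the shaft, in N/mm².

34.5 N/mm²

J = πd⁴/32 = π(0.0427)⁴/32 = 3.264×10^-7 m⁴.
τ_max = T·r/J = 527.0 × 0.0214 / 3.264×10^-7 = 3.447×10^7 Pa.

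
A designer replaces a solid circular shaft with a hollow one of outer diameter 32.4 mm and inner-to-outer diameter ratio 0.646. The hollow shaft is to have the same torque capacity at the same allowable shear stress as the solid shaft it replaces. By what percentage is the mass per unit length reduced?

33.8 %

Equal τ_max and T ⇒ the solid shaft needs d_s³ = d_o³(1−k⁴), so d_s = 32.4·(1−0.646⁴)^(1/3) = 30.40 mm.
Area ratio A_h/A_s = d_o²(1−k²)/d_s² = (1−k²)/(1−k⁴)^(2/3) = 0.6620.
Mass saving = 1 − 0.6620 = 33.8 %.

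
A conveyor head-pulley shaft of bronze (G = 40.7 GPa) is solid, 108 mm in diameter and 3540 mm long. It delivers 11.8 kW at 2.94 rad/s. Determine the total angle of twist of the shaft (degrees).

ω = 2.94 rad/s, so T = P/ω = 11.8×10³ / 2.940 = 4014 N·m.
J = πd⁴/32 = π(0.108)⁴/32 = 1.336×10^-5 m⁴.
θ = T·L/(G·J) = 4014 × 3.54 / (40.7×10⁹ × 1.336×10^-5) = 0.02614 rad.

1.50°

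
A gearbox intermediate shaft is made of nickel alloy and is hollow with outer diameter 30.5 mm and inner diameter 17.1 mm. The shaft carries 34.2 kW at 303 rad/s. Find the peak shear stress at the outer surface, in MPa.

22.5 MPa

ω = 303 rad/s, so T = P/ω = 34.2×10³ / 303.0 = 112.9 N·m.
J = π(d_o⁴ − d_i⁴)/32 = π(0.0305⁴ − 0.0171⁴)/32 = 7.656×10^-8 m⁴.
τ_max = T·r/J = 112.9 × 0.0152 / 7.656×10^-8 = 2.248×10^7 Pa.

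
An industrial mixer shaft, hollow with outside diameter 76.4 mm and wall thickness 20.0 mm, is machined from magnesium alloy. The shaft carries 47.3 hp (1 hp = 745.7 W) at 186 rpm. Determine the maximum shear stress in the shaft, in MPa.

21.8 MPa

ω = 2π·186/60 = 19.48 rad/s, so T = P/ω = 47.3×745.7 / 19.48 = 1811 N·m.
J = π(d_o⁴ − d_i⁴)/32 = π(0.0764⁴ − 0.0364⁴)/32 = 3.172×10^-6 m⁴.
τ_max = T·r/J = 1811 × 0.0382 / 3.172×10^-6 = 2.180×10^7 Pa.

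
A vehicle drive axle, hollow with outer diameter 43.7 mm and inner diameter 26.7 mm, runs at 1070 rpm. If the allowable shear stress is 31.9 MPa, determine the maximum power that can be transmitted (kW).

J = π(d_o⁴ − d_i⁴)/32 = π(0.0437⁴ − 0.0267⁴)/32 = 3.081×10^-7 m⁴.
T_max = τ_allow·J/r = 3.19×10^7 × 3.081×10^-7 / 0.0219 = 449.9 N·m.
ω = 2π·1070/60 = 112.1 rad/s, so P_max = T_max·ω = 5.041×10^4 W.

50.4 kW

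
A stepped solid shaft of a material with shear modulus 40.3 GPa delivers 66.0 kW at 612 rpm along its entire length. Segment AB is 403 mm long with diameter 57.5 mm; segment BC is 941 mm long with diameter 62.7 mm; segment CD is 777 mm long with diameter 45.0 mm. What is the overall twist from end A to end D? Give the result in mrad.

74.8 mrad

ω = 2π·612/60 = 64.09 rad/s, so T = P/ω = 66.0×10³ / 64.09 = 1030 N·m.
J_AB = π(0.0575)⁴/32 = 1.07×10^-6 m⁴; J_BC = π(0.0627)⁴/32 = 1.52×10^-6 m⁴; J_CD = π(0.0450)⁴/32 = 4.03×10^-7 m⁴.
θ = (T/G)·Σ L_i/J_i = (1030/40.3×10⁹)·(0.403/1.07×10^-6 + 0.941/1.52×10^-6 + 0.777/4.03×10^-7) = 0.07476 rad.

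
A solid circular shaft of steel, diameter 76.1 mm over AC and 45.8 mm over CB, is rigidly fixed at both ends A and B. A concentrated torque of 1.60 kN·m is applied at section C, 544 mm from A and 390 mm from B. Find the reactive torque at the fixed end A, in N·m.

Compatibility: T_A·a/J_AC = T_B·b/J_CB with T_A + T_B = T₀.
J_AC = 3.29×10^-6 m⁴, J_CB = 4.32×10^-7 m⁴, so T_A = T₀·(J_AC/a)/((J_AC/a)+(J_CB/b)) = 1352 N·m, T_B = 247.5 N·m.

1350 N·m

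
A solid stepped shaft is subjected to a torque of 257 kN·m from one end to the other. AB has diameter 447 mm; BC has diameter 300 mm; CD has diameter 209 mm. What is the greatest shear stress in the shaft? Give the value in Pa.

Under the same torque, τ_max = 16T/(πd³) is largest where d is smallest — segment CD (d = 209 mm).
τ_max = 16·257000/(π·(0.209)³) = 1.434×10^8 Pa.

1.43e8 Pa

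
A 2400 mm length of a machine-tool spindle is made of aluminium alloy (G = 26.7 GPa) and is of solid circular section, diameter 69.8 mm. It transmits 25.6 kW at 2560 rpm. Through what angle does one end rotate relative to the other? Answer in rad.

ω = 2π·2560/60 = 268.1 rad/s, so T = P/ω = 25.6×10³ / 268.1 = 95.49 N·m.
J = πd⁴/32 = π(0.0698)⁴/32 = 2.330×10^-6 m⁴.
θ = T·L/(G·J) = 95.49 × 2.40 / (26.7×10⁹ × 2.330×10^-6) = 3.683×10^-3 rad.

0.00368 rad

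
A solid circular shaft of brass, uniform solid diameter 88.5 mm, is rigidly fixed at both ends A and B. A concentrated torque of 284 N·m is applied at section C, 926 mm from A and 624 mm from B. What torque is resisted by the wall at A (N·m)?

With uniform GJ and both ends fixed, compatibility θ_AC = θ_CB gives T_A·a = T_B·b, together with T_A + T_B = T₀.
T_A = T₀·b/(a+b) = 284.0·624/1550 = 114.3 N·m; T_B = 169.7 N·m.

114 N·m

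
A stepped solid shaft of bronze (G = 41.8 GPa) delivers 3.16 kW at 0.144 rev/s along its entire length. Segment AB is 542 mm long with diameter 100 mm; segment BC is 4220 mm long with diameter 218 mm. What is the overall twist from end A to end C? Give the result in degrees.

ω = 2π·0.144 = 0.9048 rad/s, so T = P/ω = 3.16×10³ / 0.9048 = 3493 N·m.
J_AB = π(0.100)⁴/32 = 9.82×10^-6 m⁴; J_BC = π(0.218)⁴/32 = 2.22×10^-4 m⁴.
θ = (T/G)·Σ L_i/J_i = (3493/41.8×10⁹)·(0.542/9.82×10^-6 + 4.22/2.22×10^-4) = 6.203×10^-3 rad.

0.355°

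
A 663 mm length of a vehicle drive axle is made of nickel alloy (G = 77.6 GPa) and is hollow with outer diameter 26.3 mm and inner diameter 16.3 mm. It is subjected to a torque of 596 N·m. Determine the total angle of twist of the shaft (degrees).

7.29°

J = π(d_o⁴ − d_i⁴)/32 = π(0.0263⁴ − 0.0163⁴)/32 = 4.004×10^-8 m⁴.
θ = T·L/(G·J) = 596.0 × 0.663 / (77.6×10⁹ × 4.004×10^-8) = 0.1272 rad.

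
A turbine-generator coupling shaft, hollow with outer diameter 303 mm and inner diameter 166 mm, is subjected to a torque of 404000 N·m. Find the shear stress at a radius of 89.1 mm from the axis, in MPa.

J = π(d_o⁴ − d_i⁴)/32 = π(0.303⁴ − 0.166⁴)/32 = 7.530×10^-4 m⁴.
Shear stress varies linearly with radius: τ = T·r/J = 404000 × 0.0891 / 7.530×10^-4 = 4.781×10^7 Pa.

47.8 MPa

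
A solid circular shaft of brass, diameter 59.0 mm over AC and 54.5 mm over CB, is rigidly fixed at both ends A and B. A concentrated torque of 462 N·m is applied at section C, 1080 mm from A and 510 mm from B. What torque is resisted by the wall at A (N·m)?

182 N·m

Compatibility: T_A·a/J_AC = T_B·b/J_CB with T_A + T_B = T₀.
J_AC = 1.19×10^-6 m⁴, J_CB = 8.66×10^-7 m⁴, so T_A = T₀·(J_AC/a)/((J_AC/a)+(J_CB/b)) = 181.8 N·m, T_B = 280.2 N·m.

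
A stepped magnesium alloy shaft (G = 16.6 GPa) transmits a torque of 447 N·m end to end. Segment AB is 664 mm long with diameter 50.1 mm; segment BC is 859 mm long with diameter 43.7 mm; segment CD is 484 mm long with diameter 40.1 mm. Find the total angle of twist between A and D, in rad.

0.145 rad

J_AB = π(0.0501)⁴/32 = 6.19×10^-7 m⁴; J_BC = π(0.0437)⁴/32 = 3.58×10^-7 m⁴; J_CD = π(0.0401)⁴/32 = 2.54×10^-7 m⁴.
θ = (T/G)·Σ L_i/J_i = (447.0/16.6×10⁹)·(0.664/6.19×10^-7 + 0.859/3.58×10^-7 + 0.484/2.54×10^-7) = 0.1449 rad.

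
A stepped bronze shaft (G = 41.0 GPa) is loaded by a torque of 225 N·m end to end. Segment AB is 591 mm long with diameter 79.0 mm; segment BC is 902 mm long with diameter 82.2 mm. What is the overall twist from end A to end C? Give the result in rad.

J_AB = π(0.0790)⁴/32 = 3.82×10^-6 m⁴; J_BC = π(0.0822)⁴/32 = 4.48×10^-6 m⁴.
θ = (T/G)·Σ L_i/J_i = (225.0/41.0×10⁹)·(0.591/3.82×10^-6 + 0.902/4.48×10^-6) = 1.953×10^-3 rad.

0.00195 rad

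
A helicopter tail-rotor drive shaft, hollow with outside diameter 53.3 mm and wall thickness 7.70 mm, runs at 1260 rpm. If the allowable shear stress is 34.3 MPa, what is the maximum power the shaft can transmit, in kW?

J = π(d_o⁴ − d_i⁴)/32 = π(0.0533⁴ − 0.0379⁴)/32 = 5.898×10^-7 m⁴.
T_max = τ_allow·J/r = 3.43×10^7 × 5.898×10^-7 / 0.0267 = 759.1 N·m.
ω = 2π·1260/60 = 131.9 rad/s, so P_max = T_max·ω = 1.002×10^5 W.

100 kW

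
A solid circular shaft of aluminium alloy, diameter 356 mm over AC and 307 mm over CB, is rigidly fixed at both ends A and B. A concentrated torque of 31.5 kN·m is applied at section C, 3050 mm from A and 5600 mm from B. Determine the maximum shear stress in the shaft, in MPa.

2.73 MPa

Compatibility: T_A·a/J_AC = T_B·b/J_CB with T_A + T_B = T₀.
J_AC = 1.58×10^-3 m⁴, J_CB = 8.72×10^-4 m⁴, so T_A = T₀·(J_AC/a)/((J_AC/a)+(J_CB/b)) = 24210 N·m, T_B = 7292 N·m.
τ in each portion: τ_AC = 2.73×10^6 Pa, τ_CB = 1.28×10^6 Pa; maximum is in AC.
τ_max = T_AC·r/J = 24210·0.178/1.58×10^-3 = 2.733×10^6 Pa.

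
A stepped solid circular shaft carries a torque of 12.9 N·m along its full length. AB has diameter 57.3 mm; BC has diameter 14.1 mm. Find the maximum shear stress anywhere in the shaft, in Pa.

2.34e7 Pa

Under the same torque, τ_max = 16T/(πd³) is largest where d is smallest — segment BC (d = 14.1 mm).
τ_max = 16·12.90/(π·(0.0141)³) = 2.344×10^7 Pa.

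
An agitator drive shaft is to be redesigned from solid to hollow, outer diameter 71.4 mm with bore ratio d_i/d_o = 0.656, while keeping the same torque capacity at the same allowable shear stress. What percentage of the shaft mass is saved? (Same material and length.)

34.7 %

Equal τ_max and T ⇒ the solid shaft needs d_s³ = d_o³(1−k⁴), so d_s = 71.4·(1−0.656⁴)^(1/3) = 66.69 mm.
Area ratio A_h/A_s = d_o²(1−k²)/d_s² = (1−k²)/(1−k⁴)^(2/3) = 0.6530.
Mass saving = 1 − 0.6530 = 34.7 %.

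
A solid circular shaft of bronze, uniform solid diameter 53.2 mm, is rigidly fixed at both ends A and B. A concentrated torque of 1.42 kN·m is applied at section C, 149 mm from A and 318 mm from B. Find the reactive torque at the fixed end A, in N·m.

967 N·m

With uniform GJ and both ends fixed, compatibility θ_AC = θ_CB gives T_A·a = T_B·b, together with T_A + T_B = T₀.
T_A = T₀·b/(a+b) = 1420·318/467.0 = 966.9 N·m; T_B = 453.1 N·m.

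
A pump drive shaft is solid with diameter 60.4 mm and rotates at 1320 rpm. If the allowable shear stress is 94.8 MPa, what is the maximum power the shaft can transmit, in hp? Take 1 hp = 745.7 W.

J = πd⁴/32 = π(0.0604)⁴/32 = 1.307×10^-6 m⁴.
T_max = τ_allow·J/r = 9.48×10^7 × 1.307×10^-6 / 0.0302 = 4102 N·m.
ω = 2π·1320/60 = 138.2 rad/s, so P_max = T_max·ω = 5.670×10^5 W.

760 hp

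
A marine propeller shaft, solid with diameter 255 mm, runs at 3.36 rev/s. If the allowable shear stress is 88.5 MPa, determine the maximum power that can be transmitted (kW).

J = πd⁴/32 = π(0.255)⁴/32 = 4.151×10^-4 m⁴.
T_max = τ_allow·J/r = 8.85×10^7 × 4.151×10^-4 / 0.128 = 288100 N·m.
ω = 2π·3.36 = 21.11 rad/s, so P_max = T_max·ω = 6.083×10^6 W.

6080 kW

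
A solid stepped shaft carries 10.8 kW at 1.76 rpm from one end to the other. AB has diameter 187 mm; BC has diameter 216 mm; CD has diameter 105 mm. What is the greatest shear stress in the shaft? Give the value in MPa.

258 MPa

ω = 2π·1.76/60 = 0.1843 rad/s, so T = P/ω = 10.8×10³ / 0.1843 = 58600 N·m.
Under the same torque, τ_max = 16T/(πd³) is largest where d is smallest — segment CD (d = 105 mm).
τ_max = 16·58600/(π·(0.105)³) = 2.578×10^8 Pa.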